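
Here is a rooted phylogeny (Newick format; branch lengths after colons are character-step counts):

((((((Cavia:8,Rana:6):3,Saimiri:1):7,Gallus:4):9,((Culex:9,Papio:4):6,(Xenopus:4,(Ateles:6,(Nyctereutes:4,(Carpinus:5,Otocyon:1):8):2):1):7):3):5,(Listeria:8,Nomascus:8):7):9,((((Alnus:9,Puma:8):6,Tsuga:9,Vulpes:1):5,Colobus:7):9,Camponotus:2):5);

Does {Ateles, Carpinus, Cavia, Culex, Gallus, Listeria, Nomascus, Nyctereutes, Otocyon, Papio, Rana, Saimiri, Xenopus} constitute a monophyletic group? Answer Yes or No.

Yes

The most recent common ancestor of these taxa subtends (((((Cavia,Rana),Saimiri),Gallus),((Culex,Papio),(Xenopus,(Ateles,(Nyctereutes,(Carpinus,Otocyon)))))),(Listeria,Nomascus)).
That clade has exactly 13 tips — every listed taxon and nothing else — so the group is monophyletic.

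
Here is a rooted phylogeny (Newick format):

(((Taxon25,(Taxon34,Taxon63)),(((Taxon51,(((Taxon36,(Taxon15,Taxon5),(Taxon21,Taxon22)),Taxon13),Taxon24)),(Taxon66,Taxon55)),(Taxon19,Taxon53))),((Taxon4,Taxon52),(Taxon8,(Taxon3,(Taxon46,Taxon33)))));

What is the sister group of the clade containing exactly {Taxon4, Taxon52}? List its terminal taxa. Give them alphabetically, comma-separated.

Taxon3, Taxon33, Taxon46, Taxon8

The clade containing exactly {Taxon4, Taxon52} attaches to the tree at the node subtending ((Taxon4,Taxon52),(Taxon8,(Taxon3,(Taxon46,Taxon33)))).
The other lineage descending from that same node — the sister group — is (Taxon8,(Taxon3,(Taxon46,Taxon33))); its 4 tips in alphabetical order are the answer.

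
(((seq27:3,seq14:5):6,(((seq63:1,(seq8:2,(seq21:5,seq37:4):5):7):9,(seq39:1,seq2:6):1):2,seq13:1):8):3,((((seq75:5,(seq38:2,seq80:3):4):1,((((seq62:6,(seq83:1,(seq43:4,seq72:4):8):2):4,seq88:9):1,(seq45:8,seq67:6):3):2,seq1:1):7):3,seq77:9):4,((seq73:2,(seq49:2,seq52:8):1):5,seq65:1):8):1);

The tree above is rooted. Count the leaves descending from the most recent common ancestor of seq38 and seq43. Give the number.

11

The MRCA of seq38 and seq43 is the node subtending ((seq75,(seq38,seq80)),((((seq62,(seq83,(seq43,seq72))),seq88),(seq45,seq67)),seq1)).
That clade contains 11 terminal taxa: seq1, seq38, seq43, seq45, seq62, seq67, seq72, seq75, seq80, seq83, seq88.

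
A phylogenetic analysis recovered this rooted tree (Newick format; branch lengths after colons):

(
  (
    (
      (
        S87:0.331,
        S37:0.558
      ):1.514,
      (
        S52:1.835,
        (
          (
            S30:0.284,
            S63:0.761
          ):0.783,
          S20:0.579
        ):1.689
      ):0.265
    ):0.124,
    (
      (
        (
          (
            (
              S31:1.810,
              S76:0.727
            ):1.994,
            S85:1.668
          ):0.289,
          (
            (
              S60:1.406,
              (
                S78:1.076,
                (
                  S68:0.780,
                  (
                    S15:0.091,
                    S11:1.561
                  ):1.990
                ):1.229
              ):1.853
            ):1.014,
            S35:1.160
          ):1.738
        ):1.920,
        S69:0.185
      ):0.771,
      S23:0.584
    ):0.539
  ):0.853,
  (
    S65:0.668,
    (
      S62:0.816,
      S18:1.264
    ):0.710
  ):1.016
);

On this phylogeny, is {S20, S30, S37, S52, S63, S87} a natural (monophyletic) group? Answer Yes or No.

Yes

The most recent common ancestor of these taxa subtends ((S87,S37),(S52,((S30,S63),S20))).
That clade has exactly 6 tips — every listed taxon and nothing else — so the group is monophyletic.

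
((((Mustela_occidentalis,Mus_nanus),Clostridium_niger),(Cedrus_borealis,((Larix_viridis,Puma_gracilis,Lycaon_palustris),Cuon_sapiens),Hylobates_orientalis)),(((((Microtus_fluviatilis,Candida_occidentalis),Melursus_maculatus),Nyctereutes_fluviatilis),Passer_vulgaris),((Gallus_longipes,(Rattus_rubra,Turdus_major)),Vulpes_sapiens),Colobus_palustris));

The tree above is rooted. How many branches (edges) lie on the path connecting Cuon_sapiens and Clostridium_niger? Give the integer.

5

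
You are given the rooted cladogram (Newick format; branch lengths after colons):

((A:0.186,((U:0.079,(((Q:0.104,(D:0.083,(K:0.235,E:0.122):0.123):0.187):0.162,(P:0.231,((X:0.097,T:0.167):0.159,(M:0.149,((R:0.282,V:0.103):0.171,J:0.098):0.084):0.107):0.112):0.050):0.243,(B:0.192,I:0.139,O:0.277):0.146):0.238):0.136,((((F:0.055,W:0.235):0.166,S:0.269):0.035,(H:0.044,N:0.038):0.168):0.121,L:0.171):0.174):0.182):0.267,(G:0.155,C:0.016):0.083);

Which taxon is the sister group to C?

G

C attaches to the tree at the node subtending (G,C).
The other lineage descending from that same node — the sister group — is the single tip G.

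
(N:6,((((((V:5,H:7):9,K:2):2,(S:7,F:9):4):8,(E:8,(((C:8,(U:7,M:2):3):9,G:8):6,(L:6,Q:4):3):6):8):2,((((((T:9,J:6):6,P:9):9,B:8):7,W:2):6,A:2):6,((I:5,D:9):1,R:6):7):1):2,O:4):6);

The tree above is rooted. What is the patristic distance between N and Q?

37

The path runs N → … → MRCA → … → Q; the MRCA is the root of the tree.
Branch lengths along that path: 6 + 6 + 2 + 2 + 8 + 6 + 3 + 4 = 37.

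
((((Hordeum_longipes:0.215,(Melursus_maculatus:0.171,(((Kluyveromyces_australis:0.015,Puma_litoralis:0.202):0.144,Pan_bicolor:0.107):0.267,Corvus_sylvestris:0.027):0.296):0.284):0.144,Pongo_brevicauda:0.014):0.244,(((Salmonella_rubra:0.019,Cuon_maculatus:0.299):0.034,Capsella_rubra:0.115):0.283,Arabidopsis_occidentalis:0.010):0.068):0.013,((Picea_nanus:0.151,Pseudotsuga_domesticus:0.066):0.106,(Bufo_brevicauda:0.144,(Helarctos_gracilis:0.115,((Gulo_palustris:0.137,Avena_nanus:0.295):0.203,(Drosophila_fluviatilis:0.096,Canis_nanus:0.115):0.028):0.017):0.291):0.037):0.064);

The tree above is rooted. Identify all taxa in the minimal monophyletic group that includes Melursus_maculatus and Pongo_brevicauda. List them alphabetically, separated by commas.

Tracing Melursus_maculatus: it sits inside (Melursus_maculatus,(((Kluyveromyces_australis,Puma_litoralis),Pan_bicolor),Corvus_sylvestris)).
Tracing Pongo_brevicauda: it sits inside ((Hordeum_longipes,(Melursus_maculatus,(((Kluyveromyces_australis,Puma_litoralis),Pan_bicolor),Corvus_sylvestris))),Pongo_brevicauda).
The smallest clade enclosing both is ((Hordeum_longipes,(Melursus_maculatus,(((Kluyveromyces_australis,Puma_litoralis),Pan_bicolor),Corvus_sylvestris))),Pongo_brevicauda); the answer is its 7 terminal taxa in alphabetical order.

Corvus_sylvestris, Hordeum_longipes, Kluyveromyces_australis, Melursus_maculatus, Pan_bicolor, Pongo_brevicauda, Puma_litoralis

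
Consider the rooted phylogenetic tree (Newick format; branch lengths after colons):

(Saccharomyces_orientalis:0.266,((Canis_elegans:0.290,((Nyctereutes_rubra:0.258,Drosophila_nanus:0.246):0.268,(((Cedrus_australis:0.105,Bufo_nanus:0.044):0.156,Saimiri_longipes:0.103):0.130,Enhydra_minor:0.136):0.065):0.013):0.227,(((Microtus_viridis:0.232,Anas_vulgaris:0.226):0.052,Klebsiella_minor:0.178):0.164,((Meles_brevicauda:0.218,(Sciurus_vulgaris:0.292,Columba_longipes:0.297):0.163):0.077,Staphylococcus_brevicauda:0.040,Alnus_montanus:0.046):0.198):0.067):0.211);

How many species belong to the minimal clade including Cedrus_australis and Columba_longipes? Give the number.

15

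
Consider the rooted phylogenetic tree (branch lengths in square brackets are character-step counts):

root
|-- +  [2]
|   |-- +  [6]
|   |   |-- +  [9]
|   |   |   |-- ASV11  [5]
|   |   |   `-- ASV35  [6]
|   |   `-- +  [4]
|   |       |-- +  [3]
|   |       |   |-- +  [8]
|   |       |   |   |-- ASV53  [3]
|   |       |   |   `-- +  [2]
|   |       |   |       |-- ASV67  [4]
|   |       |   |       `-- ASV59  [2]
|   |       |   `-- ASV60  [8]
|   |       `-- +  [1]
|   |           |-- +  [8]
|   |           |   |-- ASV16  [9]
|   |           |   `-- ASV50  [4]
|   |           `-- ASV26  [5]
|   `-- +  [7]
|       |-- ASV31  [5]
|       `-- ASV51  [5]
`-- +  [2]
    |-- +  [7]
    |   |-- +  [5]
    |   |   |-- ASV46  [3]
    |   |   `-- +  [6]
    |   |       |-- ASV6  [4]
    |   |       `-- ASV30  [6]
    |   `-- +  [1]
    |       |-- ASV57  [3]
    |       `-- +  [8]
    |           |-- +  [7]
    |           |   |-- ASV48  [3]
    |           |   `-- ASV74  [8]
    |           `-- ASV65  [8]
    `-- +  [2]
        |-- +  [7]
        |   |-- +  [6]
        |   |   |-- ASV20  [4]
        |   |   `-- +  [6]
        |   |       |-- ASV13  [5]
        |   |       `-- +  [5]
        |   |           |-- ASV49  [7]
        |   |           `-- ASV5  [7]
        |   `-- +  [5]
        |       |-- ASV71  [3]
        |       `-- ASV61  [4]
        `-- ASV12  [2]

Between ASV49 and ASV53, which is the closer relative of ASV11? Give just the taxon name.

ASV53

The MRCA of ASV11 and ASV53 subtends ((ASV11,ASV35),(((ASV53,(ASV67,ASV59)),ASV60),((ASV16,ASV50),ASV26))) (9 taxa).
The MRCA of ASV11 and ASV49 is the root, subtending the entire tree (25 taxa).
The first is nested inside the second, so ASV11 shares a more recent common ancestor with ASV53.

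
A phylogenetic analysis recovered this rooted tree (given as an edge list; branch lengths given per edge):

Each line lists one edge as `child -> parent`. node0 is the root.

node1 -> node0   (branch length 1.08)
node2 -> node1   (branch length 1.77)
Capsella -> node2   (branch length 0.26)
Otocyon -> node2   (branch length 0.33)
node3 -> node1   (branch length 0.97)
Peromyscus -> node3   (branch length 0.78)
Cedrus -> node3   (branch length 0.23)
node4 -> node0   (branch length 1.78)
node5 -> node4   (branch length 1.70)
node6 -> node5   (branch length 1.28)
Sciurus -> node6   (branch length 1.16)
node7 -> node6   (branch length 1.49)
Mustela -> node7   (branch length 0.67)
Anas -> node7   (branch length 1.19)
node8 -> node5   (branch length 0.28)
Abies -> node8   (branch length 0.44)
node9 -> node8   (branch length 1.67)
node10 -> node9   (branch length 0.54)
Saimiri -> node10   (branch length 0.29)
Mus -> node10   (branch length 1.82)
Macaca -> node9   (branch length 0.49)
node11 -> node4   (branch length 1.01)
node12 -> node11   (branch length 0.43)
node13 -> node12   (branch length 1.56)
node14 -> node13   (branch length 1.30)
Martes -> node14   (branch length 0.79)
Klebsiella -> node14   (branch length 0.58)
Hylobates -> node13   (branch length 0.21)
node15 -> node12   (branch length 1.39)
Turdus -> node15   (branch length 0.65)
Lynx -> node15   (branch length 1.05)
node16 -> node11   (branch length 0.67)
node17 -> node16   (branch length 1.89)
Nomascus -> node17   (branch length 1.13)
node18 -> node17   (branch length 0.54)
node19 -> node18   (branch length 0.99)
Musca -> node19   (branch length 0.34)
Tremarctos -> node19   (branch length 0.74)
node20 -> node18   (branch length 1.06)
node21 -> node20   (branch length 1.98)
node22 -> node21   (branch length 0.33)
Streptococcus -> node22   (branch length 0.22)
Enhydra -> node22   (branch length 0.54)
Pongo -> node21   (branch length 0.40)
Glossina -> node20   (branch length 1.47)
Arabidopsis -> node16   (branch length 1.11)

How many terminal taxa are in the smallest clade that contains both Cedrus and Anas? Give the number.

24

The MRCA of Cedrus and Anas is the root, so the clade is the entire tree.
That clade contains 24 terminal taxa: Abies, Anas, Arabidopsis, Capsella, Cedrus, Enhydra, Glossina, Hylobates, Klebsiella, Lynx, Macaca, Martes, Mus, Musca, Mustela, Nomascus, Otocyon, Peromyscus, Pongo, Saimiri, Sciurus, Streptococcus, Tremarctos, Turdus.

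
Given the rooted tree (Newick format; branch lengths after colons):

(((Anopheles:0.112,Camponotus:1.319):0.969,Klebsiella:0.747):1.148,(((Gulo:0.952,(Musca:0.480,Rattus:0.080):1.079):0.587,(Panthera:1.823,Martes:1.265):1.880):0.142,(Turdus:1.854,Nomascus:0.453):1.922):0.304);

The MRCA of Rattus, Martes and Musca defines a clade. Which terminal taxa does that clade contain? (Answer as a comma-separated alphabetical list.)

Gulo, Martes, Musca, Panthera, Rattus

Tracing Rattus: it sits inside (Musca,Rattus).
Tracing Martes: it sits inside (Panthera,Martes).
Tracing Musca: it sits inside (Musca,Rattus).
The smallest clade enclosing all 3 is ((Gulo,(Musca,Rattus)),(Panthera,Martes)); the answer is its 5 terminal taxa in alphabetical order.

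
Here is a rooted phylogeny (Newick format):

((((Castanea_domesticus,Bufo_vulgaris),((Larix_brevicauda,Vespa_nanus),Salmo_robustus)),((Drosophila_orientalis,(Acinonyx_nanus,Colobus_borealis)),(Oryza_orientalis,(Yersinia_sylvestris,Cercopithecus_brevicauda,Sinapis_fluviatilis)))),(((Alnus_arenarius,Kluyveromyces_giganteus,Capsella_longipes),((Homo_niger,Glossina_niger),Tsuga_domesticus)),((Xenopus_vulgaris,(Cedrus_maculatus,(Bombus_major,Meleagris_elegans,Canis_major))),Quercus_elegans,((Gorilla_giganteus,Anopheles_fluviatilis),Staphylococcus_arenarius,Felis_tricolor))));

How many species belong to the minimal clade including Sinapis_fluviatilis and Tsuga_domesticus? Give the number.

28

The MRCA of Sinapis_fluviatilis and Tsuga_domesticus is the root, so the clade is the entire tree.
That clade contains 28 terminal taxa: Acinonyx_nanus, Alnus_arenarius, Anopheles_fluviatilis, Bombus_major, Bufo_vulgaris, Canis_major, Capsella_longipes, Castanea_domesticus, Cedrus_maculatus, Cercopithecus_brevicauda, Colobus_borealis, Drosophila_orientalis, Felis_tricolor, Glossina_niger, Gorilla_giganteus, Homo_niger, Kluyveromyces_giganteus, Larix_brevicauda, Meleagris_elegans, Oryza_orientalis, Quercus_elegans, Salmo_robustus, Sinapis_fluviatilis, Staphylococcus_arenarius, Tsuga_domesticus, Vespa_nanus, Xenopus_vulgaris, Yersinia_sylvestris.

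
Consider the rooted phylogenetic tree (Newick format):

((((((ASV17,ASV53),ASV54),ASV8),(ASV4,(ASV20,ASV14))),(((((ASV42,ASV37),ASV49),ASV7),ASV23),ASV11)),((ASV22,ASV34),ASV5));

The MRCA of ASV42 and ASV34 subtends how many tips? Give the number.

The MRCA of ASV42 and ASV34 is the root, so the clade is the entire tree.
That clade contains 16 terminal taxa: ASV11, ASV14, ASV17, ASV20, ASV22, ASV23, ASV34, ASV37, ASV4, ASV42, ASV49, ASV5, ASV53, ASV54, ASV7, ASV8.

16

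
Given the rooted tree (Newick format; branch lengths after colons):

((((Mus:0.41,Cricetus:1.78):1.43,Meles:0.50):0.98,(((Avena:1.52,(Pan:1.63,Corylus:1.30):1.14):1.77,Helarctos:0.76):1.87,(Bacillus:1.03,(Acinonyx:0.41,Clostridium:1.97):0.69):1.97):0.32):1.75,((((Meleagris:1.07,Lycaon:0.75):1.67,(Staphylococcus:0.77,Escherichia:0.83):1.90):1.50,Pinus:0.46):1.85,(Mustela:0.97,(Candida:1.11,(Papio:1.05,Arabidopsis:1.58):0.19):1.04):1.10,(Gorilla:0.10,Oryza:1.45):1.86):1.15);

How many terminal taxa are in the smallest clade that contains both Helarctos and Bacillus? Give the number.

The MRCA of Helarctos and Bacillus is the node subtending (((Avena,(Pan,Corylus)),Helarctos),(Bacillus,(Acinonyx,Clostridium))).
That clade contains 7 terminal taxa: Acinonyx, Avena, Bacillus, Clostridium, Corylus, Helarctos, Pan.

7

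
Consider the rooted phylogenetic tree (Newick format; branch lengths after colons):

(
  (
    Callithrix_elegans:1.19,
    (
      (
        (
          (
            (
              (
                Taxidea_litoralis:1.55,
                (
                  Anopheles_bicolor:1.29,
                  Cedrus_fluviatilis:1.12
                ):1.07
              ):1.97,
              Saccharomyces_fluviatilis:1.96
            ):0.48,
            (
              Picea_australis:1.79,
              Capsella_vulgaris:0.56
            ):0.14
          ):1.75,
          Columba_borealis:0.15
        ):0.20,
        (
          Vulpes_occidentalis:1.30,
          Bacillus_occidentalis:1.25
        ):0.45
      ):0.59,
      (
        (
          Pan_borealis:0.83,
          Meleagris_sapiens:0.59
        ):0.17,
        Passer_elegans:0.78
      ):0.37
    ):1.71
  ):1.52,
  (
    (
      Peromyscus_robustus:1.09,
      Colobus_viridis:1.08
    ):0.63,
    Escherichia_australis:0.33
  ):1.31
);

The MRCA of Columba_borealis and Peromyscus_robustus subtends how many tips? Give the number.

The MRCA of Columba_borealis and Peromyscus_robustus is the root, so the clade is the entire tree.
That clade contains 16 terminal taxa: Anopheles_bicolor, Bacillus_occidentalis, Callithrix_elegans, Capsella_vulgaris, Cedrus_fluviatilis, Colobus_viridis, Columba_borealis, Escherichia_australis, Meleagris_sapiens, Pan_borealis, Passer_elegans, Peromyscus_robustus, Picea_australis, Saccharomyces_fluviatilis, Taxidea_litoralis, Vulpes_occidentalis.

16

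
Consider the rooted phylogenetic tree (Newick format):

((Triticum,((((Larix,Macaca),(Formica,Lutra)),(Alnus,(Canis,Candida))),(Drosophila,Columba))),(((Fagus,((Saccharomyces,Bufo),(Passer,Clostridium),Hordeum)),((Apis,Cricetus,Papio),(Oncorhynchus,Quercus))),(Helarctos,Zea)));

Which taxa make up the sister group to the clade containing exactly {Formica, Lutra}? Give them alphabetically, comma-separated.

Larix, Macaca

The clade containing exactly {Formica, Lutra} attaches to the tree at the node subtending ((Larix,Macaca),(Formica,Lutra)).
The other lineage descending from that same node — the sister group — is (Larix,Macaca); its 2 tips in alphabetical order are the answer.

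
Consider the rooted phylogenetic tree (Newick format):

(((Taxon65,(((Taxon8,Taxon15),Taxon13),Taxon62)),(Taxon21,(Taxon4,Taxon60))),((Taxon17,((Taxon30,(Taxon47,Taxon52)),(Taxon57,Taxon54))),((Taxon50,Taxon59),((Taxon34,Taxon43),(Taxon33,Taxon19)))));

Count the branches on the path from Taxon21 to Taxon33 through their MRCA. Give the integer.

The MRCA of Taxon21 and Taxon33 is the root of the tree.
From Taxon21 up to that node: 3 branches. From Taxon33 up to the same node: 5 branches. Total: 3 + 5 = 8.

8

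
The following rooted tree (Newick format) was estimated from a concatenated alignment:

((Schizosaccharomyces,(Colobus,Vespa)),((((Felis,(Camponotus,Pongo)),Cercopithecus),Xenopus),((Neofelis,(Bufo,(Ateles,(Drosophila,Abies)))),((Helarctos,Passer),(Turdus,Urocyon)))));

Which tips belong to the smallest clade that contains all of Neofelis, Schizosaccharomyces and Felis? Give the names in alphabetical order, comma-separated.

Abies, Ateles, Bufo, Camponotus, Cercopithecus, Colobus, Drosophila, Felis, Helarctos, Neofelis, Passer, Pongo, Schizosaccharomyces, Turdus, Urocyon, Vespa, Xenopus

Tracing Neofelis: it sits inside (Neofelis,(Bufo,(Ateles,(Drosophila,Abies)))).
Tracing Schizosaccharomyces: it sits inside (Schizosaccharomyces,(Colobus,Vespa)).
Tracing Felis: it sits inside (Felis,(Camponotus,Pongo)).
The smallest clade enclosing all 3 is the whole tree (their MRCA is the root), so the answer is all 17 tips in alphabetical order.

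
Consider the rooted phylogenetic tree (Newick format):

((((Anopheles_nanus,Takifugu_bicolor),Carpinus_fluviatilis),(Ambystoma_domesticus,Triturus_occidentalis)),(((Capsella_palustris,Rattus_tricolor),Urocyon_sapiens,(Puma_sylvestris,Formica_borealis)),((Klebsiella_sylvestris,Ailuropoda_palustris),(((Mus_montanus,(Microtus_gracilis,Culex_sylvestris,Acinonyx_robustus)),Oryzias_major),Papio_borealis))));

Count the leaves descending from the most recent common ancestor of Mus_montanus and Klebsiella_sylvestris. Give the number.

8

The MRCA of Mus_montanus and Klebsiella_sylvestris is the node subtending ((Klebsiella_sylvestris,Ailuropoda_palustris),(((Mus_montanus,(Microtus_gracilis,Culex_sylvestris,Acinonyx_robustus)),Oryzias_major),Papio_borealis)).
That clade contains 8 terminal taxa: Acinonyx_robustus, Ailuropoda_palustris, Culex_sylvestris, Klebsiella_sylvestris, Microtus_gracilis, Mus_montanus, Oryzias_major, Papio_borealis.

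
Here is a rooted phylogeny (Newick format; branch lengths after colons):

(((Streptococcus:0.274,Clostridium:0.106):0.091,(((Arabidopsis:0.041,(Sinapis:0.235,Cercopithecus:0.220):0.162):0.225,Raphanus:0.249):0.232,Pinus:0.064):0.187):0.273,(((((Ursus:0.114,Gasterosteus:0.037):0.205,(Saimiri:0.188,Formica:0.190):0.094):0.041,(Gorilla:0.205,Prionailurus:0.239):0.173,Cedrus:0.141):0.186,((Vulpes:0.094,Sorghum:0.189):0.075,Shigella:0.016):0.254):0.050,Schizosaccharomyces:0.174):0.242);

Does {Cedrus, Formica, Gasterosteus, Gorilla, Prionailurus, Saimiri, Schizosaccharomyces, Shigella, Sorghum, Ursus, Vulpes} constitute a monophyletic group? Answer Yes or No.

The most recent common ancestor of these taxa subtends (((((Ursus,Gasterosteus),(Saimiri,Formica)),(Gorilla,Prionailurus),Cedrus),((Vulpes,Sorghum),Shigella)),Schizosaccharomyces).
That clade has exactly 11 tips — every listed taxon and nothing else — so the group is monophyletic.

Yes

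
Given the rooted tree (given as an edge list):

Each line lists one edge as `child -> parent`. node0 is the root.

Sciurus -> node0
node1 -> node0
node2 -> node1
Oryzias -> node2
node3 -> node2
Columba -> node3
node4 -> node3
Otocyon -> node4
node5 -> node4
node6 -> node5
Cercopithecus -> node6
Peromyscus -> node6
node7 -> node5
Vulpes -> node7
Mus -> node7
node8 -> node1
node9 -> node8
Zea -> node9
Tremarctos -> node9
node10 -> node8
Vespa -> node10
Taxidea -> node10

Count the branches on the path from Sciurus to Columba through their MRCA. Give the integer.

5

The MRCA of Sciurus and Columba is the root of the tree.
From Sciurus up to that node: 1 branch. From Columba up to the same node: 4 branches. Total: 1 + 4 = 5.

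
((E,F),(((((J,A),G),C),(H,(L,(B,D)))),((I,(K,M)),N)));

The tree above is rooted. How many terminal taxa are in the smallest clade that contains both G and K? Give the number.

12

The MRCA of G and K is the node subtending (((((J,A),G),C),(H,(L,(B,D)))),((I,(K,M)),N)).
That clade contains 12 terminal taxa: A, B, C, D, G, H, I, J, K, L, M, N.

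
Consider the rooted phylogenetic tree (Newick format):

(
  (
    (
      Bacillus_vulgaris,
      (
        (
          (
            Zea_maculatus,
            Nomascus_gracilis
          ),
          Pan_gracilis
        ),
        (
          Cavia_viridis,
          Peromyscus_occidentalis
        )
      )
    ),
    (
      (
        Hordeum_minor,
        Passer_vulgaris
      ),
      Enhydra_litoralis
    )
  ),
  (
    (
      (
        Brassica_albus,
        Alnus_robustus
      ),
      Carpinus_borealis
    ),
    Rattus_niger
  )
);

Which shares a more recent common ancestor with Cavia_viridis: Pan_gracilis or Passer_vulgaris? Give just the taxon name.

Pan_gracilis

The MRCA of Cavia_viridis and Pan_gracilis subtends (((Zea_maculatus,Nomascus_gracilis),Pan_gracilis),(Cavia_viridis,Peromyscus_occidentalis)) (5 taxa).
The MRCA of Cavia_viridis and Passer_vulgaris subtends ((Bacillus_vulgaris,(((Zea_maculatus,Nomascus_gracilis),Pan_gracilis),(Cavia_viridis,Peromyscus_occidentalis))),((Hordeum_minor,Passer_vulgaris),Enhydra_litoralis)) (9 taxa).
The first is nested inside the second, so Cavia_viridis shares a more recent common ancestor with Pan_gracilis.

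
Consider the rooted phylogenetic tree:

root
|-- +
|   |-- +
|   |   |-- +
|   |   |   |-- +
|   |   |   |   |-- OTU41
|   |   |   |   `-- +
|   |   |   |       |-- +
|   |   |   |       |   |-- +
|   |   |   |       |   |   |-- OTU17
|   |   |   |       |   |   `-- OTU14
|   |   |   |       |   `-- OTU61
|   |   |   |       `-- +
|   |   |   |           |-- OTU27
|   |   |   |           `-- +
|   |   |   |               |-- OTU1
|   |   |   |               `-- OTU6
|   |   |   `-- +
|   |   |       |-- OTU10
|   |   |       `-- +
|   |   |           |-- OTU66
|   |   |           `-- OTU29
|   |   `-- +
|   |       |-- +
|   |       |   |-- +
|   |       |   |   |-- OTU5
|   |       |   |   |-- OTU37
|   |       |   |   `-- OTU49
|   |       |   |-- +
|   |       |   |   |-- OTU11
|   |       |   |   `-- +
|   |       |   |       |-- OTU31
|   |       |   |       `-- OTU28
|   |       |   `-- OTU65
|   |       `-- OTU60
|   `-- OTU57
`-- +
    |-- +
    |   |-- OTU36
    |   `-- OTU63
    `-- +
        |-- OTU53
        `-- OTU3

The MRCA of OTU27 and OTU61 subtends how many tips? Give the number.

The MRCA of OTU27 and OTU61 is the node subtending (((OTU17,OTU14),OTU61),(OTU27,(OTU1,OTU6))).
That clade contains 6 terminal taxa: OTU1, OTU14, OTU17, OTU27, OTU6, OTU61.

6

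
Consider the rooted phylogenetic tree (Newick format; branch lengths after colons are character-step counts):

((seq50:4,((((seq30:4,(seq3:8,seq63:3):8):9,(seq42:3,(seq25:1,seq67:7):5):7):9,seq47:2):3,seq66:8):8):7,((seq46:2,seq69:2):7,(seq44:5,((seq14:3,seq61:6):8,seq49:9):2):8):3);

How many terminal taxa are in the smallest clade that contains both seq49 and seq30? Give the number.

The MRCA of seq49 and seq30 is the root, so the clade is the entire tree.
That clade contains 15 terminal taxa: seq14, seq25, seq3, seq30, seq42, seq44, seq46, seq47, seq49, seq50, seq61, seq63, seq66, seq67, seq69.

15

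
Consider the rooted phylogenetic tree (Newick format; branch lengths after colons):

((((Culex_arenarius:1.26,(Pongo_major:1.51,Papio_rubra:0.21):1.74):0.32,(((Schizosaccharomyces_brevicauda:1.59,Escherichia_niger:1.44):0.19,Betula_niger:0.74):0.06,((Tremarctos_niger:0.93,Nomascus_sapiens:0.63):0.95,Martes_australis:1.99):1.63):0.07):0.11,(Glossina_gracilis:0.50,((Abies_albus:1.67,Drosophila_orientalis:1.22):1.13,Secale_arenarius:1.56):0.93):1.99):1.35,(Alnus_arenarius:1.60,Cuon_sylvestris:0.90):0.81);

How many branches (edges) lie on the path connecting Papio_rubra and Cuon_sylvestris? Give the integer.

7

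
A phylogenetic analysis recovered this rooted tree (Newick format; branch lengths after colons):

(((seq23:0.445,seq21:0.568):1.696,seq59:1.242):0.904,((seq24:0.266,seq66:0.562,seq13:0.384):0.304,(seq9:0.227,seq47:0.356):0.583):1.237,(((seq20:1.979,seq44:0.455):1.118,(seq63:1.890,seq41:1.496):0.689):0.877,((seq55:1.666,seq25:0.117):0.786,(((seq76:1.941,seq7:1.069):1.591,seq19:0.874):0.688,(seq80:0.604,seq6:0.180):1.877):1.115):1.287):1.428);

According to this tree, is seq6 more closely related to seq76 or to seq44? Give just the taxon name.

seq76

The MRCA of seq6 and seq76 subtends (((seq76,seq7),seq19),(seq80,seq6)) (5 taxa).
The MRCA of seq6 and seq44 subtends (((seq20,seq44),(seq63,seq41)),((seq55,seq25),(((seq76,seq7),seq19),(seq80,seq6)))) (11 taxa).
The first is nested inside the second, so seq6 shares a more recent common ancestor with seq76.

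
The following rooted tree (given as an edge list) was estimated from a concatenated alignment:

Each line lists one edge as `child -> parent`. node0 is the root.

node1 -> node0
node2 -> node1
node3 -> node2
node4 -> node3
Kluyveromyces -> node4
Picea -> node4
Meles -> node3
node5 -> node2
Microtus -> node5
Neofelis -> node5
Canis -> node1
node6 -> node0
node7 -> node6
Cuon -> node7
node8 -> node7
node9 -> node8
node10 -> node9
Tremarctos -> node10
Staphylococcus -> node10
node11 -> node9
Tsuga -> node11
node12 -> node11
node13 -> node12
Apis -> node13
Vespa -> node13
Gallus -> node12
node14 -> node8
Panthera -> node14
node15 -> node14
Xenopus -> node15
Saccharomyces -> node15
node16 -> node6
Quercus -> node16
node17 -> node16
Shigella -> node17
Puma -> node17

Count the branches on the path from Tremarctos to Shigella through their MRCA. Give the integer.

8

The MRCA of Tremarctos and Shigella is the node subtending ((Cuon,(((Tremarctos,Staphylococcus),(Tsuga,((Apis,Vespa),Gallus))),(Panthera,(Xenopus,Saccharomyces)))),(Quercus,(Shigella,Puma))).
From Tremarctos up to that node: 5 branches. From Shigella up to the same node: 3 branches. Total: 5 + 3 = 8.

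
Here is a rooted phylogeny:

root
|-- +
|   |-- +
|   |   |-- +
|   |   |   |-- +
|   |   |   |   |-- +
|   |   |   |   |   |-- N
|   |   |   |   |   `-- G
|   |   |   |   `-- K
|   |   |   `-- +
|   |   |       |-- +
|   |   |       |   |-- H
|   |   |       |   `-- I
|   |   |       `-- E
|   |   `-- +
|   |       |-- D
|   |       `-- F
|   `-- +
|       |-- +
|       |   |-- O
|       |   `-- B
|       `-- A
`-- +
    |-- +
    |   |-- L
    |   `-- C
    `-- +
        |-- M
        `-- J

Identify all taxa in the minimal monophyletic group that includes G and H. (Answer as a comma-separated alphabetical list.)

Tracing G: it sits inside (N,G).
Tracing H: it sits inside (H,I).
The smallest clade enclosing both is (((N,G),K),((H,I),E)); the answer is its 6 terminal taxa in alphabetical order.

E, G, H, I, K, N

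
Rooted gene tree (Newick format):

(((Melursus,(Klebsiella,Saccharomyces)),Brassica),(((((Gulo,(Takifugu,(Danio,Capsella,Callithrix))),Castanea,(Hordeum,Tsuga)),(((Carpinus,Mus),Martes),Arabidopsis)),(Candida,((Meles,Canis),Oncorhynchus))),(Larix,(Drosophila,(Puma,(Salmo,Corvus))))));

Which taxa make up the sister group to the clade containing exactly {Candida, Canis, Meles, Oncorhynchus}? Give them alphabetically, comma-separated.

Arabidopsis, Callithrix, Capsella, Carpinus, Castanea, Danio, Gulo, Hordeum, Martes, Mus, Takifugu, Tsuga

The clade containing exactly {Candida, Canis, Meles, Oncorhynchus} attaches to the tree at the node subtending ((((Gulo,(Takifugu,(Danio,Capsella,Callithrix))),Castanea,(Hordeum,Tsuga)),(((Carpinus,Mus),Martes),Arabidopsis)),(Candida,((Meles,Canis),Oncorhynchus))).
The other lineage descending from that same node — the sister group — is (((Gulo,(Takifugu,(Danio,Capsella,Callithrix))),Castanea,(Hordeum,Tsuga)),(((Carpinus,Mus),Martes),Arabidopsis)); its 12 tips in alphabetical order are the answer.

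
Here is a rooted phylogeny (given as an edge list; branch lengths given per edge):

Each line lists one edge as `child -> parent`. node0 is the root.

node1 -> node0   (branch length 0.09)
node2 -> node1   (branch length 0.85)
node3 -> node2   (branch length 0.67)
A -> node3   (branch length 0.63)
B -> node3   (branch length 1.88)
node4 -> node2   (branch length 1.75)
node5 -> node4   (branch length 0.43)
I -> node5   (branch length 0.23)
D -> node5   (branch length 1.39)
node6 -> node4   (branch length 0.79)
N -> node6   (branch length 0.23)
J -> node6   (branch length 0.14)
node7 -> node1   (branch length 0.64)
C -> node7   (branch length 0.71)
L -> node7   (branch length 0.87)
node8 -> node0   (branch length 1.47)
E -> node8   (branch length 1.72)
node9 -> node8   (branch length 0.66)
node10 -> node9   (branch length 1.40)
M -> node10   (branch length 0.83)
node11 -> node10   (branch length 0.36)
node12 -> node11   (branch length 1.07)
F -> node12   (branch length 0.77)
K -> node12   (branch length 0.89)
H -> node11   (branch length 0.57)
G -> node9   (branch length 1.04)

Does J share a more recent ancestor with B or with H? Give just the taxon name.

B

The MRCA of J and B subtends ((A,B),((I,D),(N,J))) (6 taxa).
The MRCA of J and H is the root, subtending the entire tree (14 taxa).
The first is nested inside the second, so J shares a more recent common ancestor with B.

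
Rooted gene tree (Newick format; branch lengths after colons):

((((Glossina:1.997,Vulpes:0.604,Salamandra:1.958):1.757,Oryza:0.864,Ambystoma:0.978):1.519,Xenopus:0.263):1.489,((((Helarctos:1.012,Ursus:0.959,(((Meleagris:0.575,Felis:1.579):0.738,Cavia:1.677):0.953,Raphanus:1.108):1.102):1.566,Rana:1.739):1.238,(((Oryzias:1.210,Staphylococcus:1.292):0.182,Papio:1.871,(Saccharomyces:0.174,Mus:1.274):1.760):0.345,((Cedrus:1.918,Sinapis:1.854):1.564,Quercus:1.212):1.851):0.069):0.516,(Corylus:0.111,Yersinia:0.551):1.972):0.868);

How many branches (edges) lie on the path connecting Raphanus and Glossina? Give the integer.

The MRCA of Raphanus and Glossina is the root of the tree.
From Raphanus up to that node: 6 branches. From Glossina up to the same node: 4 branches. Total: 6 + 4 = 10.

10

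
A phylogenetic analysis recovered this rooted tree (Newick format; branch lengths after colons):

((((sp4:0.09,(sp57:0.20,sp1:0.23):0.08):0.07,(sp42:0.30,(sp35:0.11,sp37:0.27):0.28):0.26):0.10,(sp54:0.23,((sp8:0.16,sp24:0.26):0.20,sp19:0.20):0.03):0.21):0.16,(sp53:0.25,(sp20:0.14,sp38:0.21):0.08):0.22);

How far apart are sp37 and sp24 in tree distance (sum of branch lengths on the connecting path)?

The path runs sp37 → … → MRCA → … → sp24; the MRCA is the node subtending (((sp4,(sp57,sp1)),(sp42,(sp35,sp37))),(sp54,((sp8,sp24),sp19))).
Branch lengths along that path: 0.27 + 0.28 + 0.26 + 0.10 + 0.21 + 0.03 + 0.20 + 0.26 = 1.61.

1.61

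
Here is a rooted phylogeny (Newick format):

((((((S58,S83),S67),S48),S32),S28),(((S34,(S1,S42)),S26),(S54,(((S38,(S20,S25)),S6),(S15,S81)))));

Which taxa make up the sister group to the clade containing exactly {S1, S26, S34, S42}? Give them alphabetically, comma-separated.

S15, S20, S25, S38, S54, S6, S81

The clade containing exactly {S1, S26, S34, S42} attaches to the tree at the node subtending (((S34,(S1,S42)),S26),(S54,(((S38,(S20,S25)),S6),(S15,S81)))).
The other lineage descending from that same node — the sister group — is (S54,(((S38,(S20,S25)),S6),(S15,S81))); its 7 tips in alphabetical order are the answer.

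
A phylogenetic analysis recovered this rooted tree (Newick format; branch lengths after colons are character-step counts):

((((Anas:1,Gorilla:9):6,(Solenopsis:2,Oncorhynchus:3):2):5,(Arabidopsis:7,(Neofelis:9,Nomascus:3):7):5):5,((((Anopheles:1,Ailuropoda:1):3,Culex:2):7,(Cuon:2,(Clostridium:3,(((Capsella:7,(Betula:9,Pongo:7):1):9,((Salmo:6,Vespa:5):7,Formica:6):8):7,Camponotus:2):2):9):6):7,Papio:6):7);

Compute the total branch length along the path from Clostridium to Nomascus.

52

The path runs Clostridium → … → MRCA → … → Nomascus; the MRCA is the root of the tree.
Branch lengths along that path: 3 + 9 + 6 + 7 + 7 + 5 + 5 + 7 + 3 = 52.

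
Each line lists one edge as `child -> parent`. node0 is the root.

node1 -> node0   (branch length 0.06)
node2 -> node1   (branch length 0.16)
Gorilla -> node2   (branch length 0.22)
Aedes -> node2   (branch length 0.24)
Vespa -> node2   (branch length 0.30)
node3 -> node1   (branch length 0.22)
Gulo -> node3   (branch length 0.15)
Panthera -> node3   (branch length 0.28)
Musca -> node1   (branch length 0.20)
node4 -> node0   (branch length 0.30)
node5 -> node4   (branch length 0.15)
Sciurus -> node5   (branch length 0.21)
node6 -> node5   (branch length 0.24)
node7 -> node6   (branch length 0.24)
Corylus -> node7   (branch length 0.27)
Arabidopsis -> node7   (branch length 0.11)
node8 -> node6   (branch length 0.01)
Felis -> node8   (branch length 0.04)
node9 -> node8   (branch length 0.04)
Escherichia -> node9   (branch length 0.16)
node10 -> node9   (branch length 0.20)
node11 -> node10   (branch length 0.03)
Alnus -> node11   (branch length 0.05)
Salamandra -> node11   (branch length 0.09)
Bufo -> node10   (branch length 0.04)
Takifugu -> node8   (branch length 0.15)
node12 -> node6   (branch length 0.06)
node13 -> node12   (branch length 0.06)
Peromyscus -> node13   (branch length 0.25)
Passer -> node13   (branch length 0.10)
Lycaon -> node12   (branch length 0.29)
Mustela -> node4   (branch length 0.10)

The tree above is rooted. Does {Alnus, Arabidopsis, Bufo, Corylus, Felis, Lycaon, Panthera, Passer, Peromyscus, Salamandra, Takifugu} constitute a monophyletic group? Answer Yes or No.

The MRCA of the listed taxa is the root, so the smallest clade containing them is the whole tree.
That clade also contains Aedes, Escherichia, Gorilla, Gulo, Musca, Mustela, Sciurus, Vespa, which are not in the proposed group, so the group is not monophyletic.

No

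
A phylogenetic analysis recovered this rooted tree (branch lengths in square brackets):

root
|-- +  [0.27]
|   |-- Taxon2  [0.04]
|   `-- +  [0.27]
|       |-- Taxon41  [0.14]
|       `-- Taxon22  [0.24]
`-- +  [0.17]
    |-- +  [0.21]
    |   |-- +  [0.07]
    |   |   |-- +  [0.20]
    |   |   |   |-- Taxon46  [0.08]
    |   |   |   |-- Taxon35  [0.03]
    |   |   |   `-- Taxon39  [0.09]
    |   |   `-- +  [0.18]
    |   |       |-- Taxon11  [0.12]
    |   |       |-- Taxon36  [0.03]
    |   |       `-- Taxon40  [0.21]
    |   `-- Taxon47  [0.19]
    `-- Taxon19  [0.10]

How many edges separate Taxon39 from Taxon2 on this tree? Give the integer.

The MRCA of Taxon39 and Taxon2 is the root of the tree.
From Taxon39 up to that node: 5 branches. From Taxon2 up to the same node: 2 branches. Total: 5 + 2 = 7.

7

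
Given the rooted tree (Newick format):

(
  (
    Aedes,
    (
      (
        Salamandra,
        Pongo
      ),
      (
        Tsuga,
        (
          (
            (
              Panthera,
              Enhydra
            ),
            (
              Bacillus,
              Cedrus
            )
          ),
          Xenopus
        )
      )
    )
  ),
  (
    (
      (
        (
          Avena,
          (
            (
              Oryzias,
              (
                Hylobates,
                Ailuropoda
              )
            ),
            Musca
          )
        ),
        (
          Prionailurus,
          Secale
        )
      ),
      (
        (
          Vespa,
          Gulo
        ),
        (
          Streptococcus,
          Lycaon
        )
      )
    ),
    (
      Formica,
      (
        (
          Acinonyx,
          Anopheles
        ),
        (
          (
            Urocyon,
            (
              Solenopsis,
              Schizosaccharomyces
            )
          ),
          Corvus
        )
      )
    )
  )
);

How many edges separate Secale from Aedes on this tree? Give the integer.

The MRCA of Secale and Aedes is the root of the tree.
From Secale up to that node: 5 branches. From Aedes up to the same node: 2 branches. Total: 5 + 2 = 7.

7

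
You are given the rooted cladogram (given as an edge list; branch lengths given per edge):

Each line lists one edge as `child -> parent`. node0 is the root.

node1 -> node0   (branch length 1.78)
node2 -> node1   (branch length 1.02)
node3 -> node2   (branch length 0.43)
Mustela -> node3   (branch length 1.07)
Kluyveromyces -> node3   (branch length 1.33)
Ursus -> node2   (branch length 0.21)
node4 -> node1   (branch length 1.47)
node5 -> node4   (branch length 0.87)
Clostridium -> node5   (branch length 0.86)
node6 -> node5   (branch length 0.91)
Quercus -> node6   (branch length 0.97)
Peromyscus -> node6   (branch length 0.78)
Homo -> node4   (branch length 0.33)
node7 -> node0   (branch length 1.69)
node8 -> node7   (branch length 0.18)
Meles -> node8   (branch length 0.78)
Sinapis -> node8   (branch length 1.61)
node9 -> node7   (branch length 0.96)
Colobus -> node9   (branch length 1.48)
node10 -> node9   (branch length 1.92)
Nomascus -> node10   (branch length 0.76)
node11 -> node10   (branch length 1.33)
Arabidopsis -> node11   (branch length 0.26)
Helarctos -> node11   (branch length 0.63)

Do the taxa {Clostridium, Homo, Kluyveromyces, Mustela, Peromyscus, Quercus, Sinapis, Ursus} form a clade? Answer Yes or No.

No

The MRCA of the listed taxa is the root, so the smallest clade containing them is the whole tree.
That clade also contains Arabidopsis, Colobus, Helarctos, Meles, Nomascus, which are not in the proposed group, so the group is not monophyletic.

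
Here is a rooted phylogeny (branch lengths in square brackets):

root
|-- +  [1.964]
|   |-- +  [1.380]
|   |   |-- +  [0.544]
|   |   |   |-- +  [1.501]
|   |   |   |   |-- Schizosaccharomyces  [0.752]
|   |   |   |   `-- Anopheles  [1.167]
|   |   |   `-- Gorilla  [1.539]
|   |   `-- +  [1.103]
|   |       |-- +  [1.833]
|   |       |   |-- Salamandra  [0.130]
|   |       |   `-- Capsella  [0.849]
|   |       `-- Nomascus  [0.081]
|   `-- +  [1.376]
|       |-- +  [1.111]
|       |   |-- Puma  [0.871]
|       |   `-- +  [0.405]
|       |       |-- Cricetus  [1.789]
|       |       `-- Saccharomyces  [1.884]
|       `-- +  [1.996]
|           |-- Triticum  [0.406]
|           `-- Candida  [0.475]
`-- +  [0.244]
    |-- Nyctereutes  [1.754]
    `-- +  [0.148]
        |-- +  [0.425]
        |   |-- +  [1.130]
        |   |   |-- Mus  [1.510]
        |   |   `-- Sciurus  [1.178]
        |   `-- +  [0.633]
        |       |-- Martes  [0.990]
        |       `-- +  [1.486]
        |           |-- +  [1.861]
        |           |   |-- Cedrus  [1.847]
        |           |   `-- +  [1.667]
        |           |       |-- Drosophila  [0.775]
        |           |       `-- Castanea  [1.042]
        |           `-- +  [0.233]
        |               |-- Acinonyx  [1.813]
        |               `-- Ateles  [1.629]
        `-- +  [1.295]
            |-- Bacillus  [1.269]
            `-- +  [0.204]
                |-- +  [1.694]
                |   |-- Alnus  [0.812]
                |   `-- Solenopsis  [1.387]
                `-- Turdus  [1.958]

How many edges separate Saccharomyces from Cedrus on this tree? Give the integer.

12

The MRCA of Saccharomyces and Cedrus is the root of the tree.
From Saccharomyces up to that node: 5 branches. From Cedrus up to the same node: 7 branches. Total: 5 + 7 = 12.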